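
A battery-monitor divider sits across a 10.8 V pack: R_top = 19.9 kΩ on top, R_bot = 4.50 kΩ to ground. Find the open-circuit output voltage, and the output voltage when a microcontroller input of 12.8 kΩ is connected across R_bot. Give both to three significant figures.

Unloaded: 1.99 V; loaded: 1.55 V

Open-circuit: V = 10.8 × 4.50/(19.9 + 4.50) = 1.99 V.
With the load, R_bot becomes R_bot‖R_L = 3.329 kΩ, so V = 10.8 × 3.329/23.23 = 1.55 V.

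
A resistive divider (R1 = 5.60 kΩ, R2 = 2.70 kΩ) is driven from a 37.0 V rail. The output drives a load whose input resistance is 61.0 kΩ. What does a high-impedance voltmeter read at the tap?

The load sits in parallel with R2: R2‖R_L = (2.70 × 61.0) / (2.70 + 61.0) = 2.586 kΩ.
V_out = 37.0 × 2.586 / (5.60 + 2.586) = 37.0 × 2.586/8.186 = 11.7 V.

V_out ≈ 11.7 V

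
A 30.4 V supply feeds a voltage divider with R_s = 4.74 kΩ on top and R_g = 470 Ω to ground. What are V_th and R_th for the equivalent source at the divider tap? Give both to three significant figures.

V_th is the open-circuit tap voltage: 30.4 × 470/(4740 + 470) = 2.74 V.
With the supply zeroed, R_s and R_g appear in parallel from the tap: R_th = R_s‖R_g = (4740 × 470)/5210 = 428 Ω.

V_th = 2.74 V, R_th = 428 Ω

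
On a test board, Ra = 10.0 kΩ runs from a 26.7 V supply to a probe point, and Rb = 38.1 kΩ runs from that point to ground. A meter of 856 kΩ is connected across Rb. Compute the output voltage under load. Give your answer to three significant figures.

V_out ≈ 21.0 V

The load sits in parallel with Rb: Rb‖R_L = (38.1 × 856) / (38.1 + 856) = 36.48 kΩ.
V_out = 26.7 × 36.48 / (10.0 + 36.48) = 26.7 × 36.48/46.48 = 21.0 V.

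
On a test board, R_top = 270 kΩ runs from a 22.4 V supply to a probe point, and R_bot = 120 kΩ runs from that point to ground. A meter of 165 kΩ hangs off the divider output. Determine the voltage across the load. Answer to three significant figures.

V_out ≈ 4.58 V

The load sits in parallel with R_bot: R_bot‖R_L = (120 × 165) / (120 + 165) = 69.47 kΩ.
V_out = 22.4 × 69.47 / (270 + 69.47) = 22.4 × 69.47/339.5 = 4.58 V.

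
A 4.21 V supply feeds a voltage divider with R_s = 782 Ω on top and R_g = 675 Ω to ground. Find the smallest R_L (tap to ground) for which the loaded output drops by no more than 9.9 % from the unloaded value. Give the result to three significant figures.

Output resistance R_th = R_s‖R_g = (782 × 675)/1457 = 362.3 Ω.
The fractional drop is R_th/(R_th + R_L); requiring this ≤ 0.0990 gives R_L ≥ R_th(1/0.0990 − 1) = 362.3 × 9.101 = 3.30 kΩ.

R_L(min) ≈ 3.30 kΩ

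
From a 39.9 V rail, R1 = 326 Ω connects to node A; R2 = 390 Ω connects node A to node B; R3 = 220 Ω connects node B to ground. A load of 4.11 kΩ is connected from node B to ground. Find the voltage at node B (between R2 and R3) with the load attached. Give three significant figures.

V ≈ 9.01 V

At node B, R3 is in parallel with the load: R3‖R_L = 208.8 Ω.
Below node A the resistance is R2 + (R3‖R_L) = 598.8 Ω, so V_A = 39.9 × 598.8/924.8 = 25.84 V.
Then V_B = V_A × (R3‖R_L)/(R2 + R3‖R_L) = 25.84 × 208.8/598.8 = 9.01 V.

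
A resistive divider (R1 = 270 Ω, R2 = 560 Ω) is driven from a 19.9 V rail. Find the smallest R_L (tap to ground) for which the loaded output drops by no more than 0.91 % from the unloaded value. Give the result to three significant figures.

Output resistance R_th = R1‖R2 = (270 × 560)/830.0 = 182.2 Ω.
The fractional drop is R_th/(R_th + R_L); requiring this ≤ 0.00910 gives R_L ≥ R_th(1/0.00910 − 1) = 182.2 × 108.9 = 19.8 kΩ.

R_L(min) ≈ 19.8 kΩ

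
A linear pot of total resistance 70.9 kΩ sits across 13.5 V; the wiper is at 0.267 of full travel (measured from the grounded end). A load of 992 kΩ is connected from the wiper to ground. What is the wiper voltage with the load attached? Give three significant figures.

The wiper splits the pot into (1−α)R = 51.97 kΩ above and αR = 18.93 kΩ below.
Lower section ‖ load = 18.58 kΩ.
V_wiper = 13.5 × 18.58/(51.97 + 18.58) = 3.55 V.

V ≈ 3.55 V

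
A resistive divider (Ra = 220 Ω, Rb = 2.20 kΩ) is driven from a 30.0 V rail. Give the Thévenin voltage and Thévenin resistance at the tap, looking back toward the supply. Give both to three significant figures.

V_th = 27.3 V, R_th = 200 Ω

V_th is the open-circuit tap voltage: 30.0 × 2200/(220 + 2200) = 27.3 V.
With the supply zeroed, Ra and Rb appear in parallel from the tap: R_th = Ra‖Rb = (220 × 2200)/2420 = 200 Ω.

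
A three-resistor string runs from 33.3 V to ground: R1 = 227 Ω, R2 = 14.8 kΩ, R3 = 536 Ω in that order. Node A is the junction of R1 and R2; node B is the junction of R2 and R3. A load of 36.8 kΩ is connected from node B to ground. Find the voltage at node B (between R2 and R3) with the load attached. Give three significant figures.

At node B, R3 is in parallel with the load: R3‖R_L = 528.3 Ω.
Below node A the resistance is R2 + (R3‖R_L) = 15330 Ω, so V_A = 33.3 × 15330/15560 = 32.81 V.
Then V_B = V_A × (R3‖R_L)/(R2 + R3‖R_L) = 32.81 × 528.3/15330 = 1.13 V.

V ≈ 1.13 V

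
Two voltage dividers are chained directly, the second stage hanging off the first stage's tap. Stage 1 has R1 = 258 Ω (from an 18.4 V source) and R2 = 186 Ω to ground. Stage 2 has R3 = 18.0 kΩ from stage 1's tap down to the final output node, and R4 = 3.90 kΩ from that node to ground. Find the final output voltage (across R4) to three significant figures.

Stage 2 presents R3+R4 = 21900 Ω as a load on stage 1's tap.
Stage 1's lower leg becomes R2‖(R3+R4) = 184.4 Ω, so V_mid = 18.4 × 184.4/442.4 = 7.670 V.
Stage 2 is itself unloaded: V_out = V_mid × R4/(R3+R4) = 7.670 × 3900/21900 = 1.37 V.

V_out ≈ 1.37 V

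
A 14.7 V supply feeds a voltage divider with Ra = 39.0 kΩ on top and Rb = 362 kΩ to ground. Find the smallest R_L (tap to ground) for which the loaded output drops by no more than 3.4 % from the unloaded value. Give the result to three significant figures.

R_L(min) ≈ 1.00 MΩ

Output resistance R_th = Ra‖Rb = (39.0 × 362)/401.0 = 35.21 kΩ.
The fractional drop is R_th/(R_th + R_L); requiring this ≤ 0.0340 gives R_L ≥ R_th(1/0.0340 − 1) = 35.21 × 28.41 = 1.00 MΩ.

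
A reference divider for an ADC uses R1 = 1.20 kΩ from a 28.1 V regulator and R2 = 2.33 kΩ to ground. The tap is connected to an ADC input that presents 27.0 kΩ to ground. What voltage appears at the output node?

The load sits in parallel with R2: R2‖R_L = (2.33 × 27.0) / (2.33 + 27.0) = 2.145 kΩ.
V_out = 28.1 × 2.145 / (1.20 + 2.145) = 28.1 × 2.145/3.345 = 18.0 V.

V_out ≈ 18.0 V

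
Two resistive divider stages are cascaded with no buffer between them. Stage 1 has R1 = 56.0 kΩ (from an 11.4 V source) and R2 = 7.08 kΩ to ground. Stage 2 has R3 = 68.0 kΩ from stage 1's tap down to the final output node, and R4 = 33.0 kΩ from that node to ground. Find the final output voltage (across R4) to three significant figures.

Stage 2 presents R3+R4 = 101.0 kΩ as a load on stage 1's tap.
Stage 1's lower leg becomes R2‖(R3+R4) = 6.616 kΩ, so V_mid = 11.4 × 6.616/62.62 = 1.205 V.
Stage 2 is itself unloaded: V_out = V_mid × R4/(R3+R4) = 1.205 × 33.0/101.0 = 0.394 V.

V_out ≈ 0.394 V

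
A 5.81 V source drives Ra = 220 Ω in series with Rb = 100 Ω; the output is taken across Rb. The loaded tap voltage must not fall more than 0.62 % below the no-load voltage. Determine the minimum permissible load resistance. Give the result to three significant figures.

Output resistance R_th = Ra‖Rb = (220 × 100)/320.0 = 68.75 Ω.
The fractional drop is R_th/(R_th + R_L); requiring this ≤ 0.00620 gives R_L ≥ R_th(1/0.00620 − 1) = 68.75 × 160.3 = 11.0 kΩ.

R_L(min) ≈ 11.0 kΩ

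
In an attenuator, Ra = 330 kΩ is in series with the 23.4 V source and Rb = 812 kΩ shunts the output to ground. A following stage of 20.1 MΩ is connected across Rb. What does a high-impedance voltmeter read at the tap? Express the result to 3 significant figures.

V_out ≈ 16.4 V

The load sits in parallel with Rb: Rb‖R_L = (812 × 20100) / (812 + 20100) = 780.5 kΩ.
V_out = 23.4 × 780.5 / (330 + 780.5) = 23.4 × 780.5/1110 = 16.4 V.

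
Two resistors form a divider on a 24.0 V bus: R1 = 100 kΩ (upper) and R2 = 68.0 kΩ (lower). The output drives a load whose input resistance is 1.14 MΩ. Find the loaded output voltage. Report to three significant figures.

V_out ≈ 9.38 V

The load sits in parallel with R2: R2‖R_L = (68.0 × 1140) / (68.0 + 1140) = 64.17 kΩ.
V_out = 24.0 × 64.17 / (100 + 64.17) = 24.0 × 64.17/164.2 = 9.38 V.
(Unloaded it would have been 9.71 V.)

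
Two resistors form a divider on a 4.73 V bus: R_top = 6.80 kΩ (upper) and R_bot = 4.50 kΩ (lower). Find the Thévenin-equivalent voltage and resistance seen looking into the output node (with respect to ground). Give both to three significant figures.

V_th is the open-circuit tap voltage: 4.73 × 4.50/(6.80 + 4.50) = 1.88 V.
With the supply zeroed, R_top and R_bot appear in parallel from the tap: R_th = R_top‖R_bot = (6.80 × 4.50)/11.30 = 2.71 kΩ.

V_th = 1.88 V, R_th = 2.71 kΩ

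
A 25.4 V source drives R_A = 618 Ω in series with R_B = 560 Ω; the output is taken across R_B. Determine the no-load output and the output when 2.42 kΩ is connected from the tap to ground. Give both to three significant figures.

Unloaded: 12.1 V; loaded: 10.8 V

Open-circuit: V = 25.4 × 560/(618 + 560) = 12.1 V.
With the load, R_B becomes R_B‖R_L = 454.8 Ω, so V = 25.4 × 454.8/1073 = 10.8 V.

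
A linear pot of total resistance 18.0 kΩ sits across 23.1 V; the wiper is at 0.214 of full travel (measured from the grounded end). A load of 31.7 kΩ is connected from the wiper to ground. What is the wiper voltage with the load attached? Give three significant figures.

V ≈ 4.51 V

The wiper splits the pot into (1−α)R = 14.15 kΩ above and αR = 3.852 kΩ below.
Lower section ‖ load = 3.435 kΩ.
V_wiper = 23.1 × 3.435/(14.15 + 3.435) = 4.51 V.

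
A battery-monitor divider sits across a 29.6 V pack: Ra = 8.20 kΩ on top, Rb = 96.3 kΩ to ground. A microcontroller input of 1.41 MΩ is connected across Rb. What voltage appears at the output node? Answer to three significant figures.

V_out ≈ 27.1 V

The load sits in parallel with Rb: Rb‖R_L = (96.3 × 1410) / (96.3 + 1410) = 90.14 kΩ.
V_out = 29.6 × 90.14 / (8.20 + 90.14) = 29.6 × 90.14/98.34 = 27.1 V.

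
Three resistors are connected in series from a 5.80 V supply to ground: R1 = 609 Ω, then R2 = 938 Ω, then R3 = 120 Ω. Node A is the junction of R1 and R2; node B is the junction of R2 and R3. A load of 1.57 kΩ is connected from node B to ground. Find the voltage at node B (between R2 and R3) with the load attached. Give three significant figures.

At node B, R3 is in parallel with the load: R3‖R_L = 111.5 Ω.
Below node A the resistance is R2 + (R3‖R_L) = 1049 Ω, so V_A = 5.80 × 1049/1658 = 3.670 V.
Then V_B = V_A × (R3‖R_L)/(R2 + R3‖R_L) = 3.670 × 111.5/1049 = 0.390 V.

V ≈ 0.390 V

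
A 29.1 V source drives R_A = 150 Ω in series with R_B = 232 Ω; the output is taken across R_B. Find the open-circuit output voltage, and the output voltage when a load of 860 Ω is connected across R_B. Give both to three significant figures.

Open-circuit: V = 29.1 × 232/(150 + 232) = 17.7 V.
With the load, R_B becomes R_B‖R_L = 182.7 Ω, so V = 29.1 × 182.7/332.7 = 16.0 V.

Unloaded: 17.7 V; loaded: 16.0 V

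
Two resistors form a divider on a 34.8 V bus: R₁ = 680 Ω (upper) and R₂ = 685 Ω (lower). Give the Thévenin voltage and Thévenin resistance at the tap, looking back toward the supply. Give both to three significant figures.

V_th = 17.5 V, R_th = 341 Ω

V_th is the open-circuit tap voltage: 34.8 × 685/(680 + 685) = 17.5 V.
With the supply zeroed, R₁ and R₂ appear in parallel from the tap: R_th = R₁‖R₂ = (680 × 685)/1365 = 341 Ω.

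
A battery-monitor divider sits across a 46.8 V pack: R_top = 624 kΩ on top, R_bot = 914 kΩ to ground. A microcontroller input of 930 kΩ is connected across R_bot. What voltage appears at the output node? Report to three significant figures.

The load sits in parallel with R_bot: R_bot‖R_L = (914 × 930) / (914 + 930) = 461.0 kΩ.
V_out = 46.8 × 461.0 / (624 + 461.0) = 46.8 × 461.0/1085 = 19.9 V.
(Unloaded it would have been 27.8 V.)

V_out ≈ 19.9 V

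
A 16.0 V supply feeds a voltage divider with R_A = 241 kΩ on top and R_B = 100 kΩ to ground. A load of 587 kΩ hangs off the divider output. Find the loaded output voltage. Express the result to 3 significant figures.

V_out ≈ 4.19 V

The load sits in parallel with R_B: R_B‖R_L = (100 × 587) / (100 + 587) = 85.44 kΩ.
V_out = 16.0 × 85.44 / (241 + 85.44) = 16.0 × 85.44/326.4 = 4.19 V.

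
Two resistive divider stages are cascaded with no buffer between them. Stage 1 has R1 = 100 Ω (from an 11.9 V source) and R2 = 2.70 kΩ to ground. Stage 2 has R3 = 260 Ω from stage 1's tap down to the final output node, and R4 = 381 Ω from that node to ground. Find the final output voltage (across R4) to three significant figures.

V_out ≈ 5.93 V

Stage 2 presents R3+R4 = 641.0 Ω as a load on stage 1's tap.
Stage 1's lower leg becomes R2‖(R3+R4) = 518.0 Ω, so V_mid = 11.9 × 518.0/618.0 = 9.974 V.
Stage 2 is itself unloaded: V_out = V_mid × R4/(R3+R4) = 9.974 × 381/641.0 = 5.93 V.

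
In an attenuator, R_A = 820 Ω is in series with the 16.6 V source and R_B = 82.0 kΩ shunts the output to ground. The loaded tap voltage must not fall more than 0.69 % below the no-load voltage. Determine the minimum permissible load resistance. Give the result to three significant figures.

R_L(min) ≈ 117 kΩ

Output resistance R_th = R_A‖R_B = (820 × 82000)/82820 = 811.9 Ω.
The fractional drop is R_th/(R_th + R_L); requiring this ≤ 0.00690 gives R_L ≥ R_th(1/0.00690 − 1) = 811.9 × 143.9 = 117 kΩ.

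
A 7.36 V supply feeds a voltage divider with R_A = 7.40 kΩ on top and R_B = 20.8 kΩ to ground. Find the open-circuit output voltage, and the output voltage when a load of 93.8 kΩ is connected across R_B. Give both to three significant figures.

Open-circuit: V = 7.36 × 20.8/(7.40 + 20.8) = 5.43 V.
With the load, R_B becomes R_B‖R_L = 17.02 kΩ, so V = 7.36 × 17.02/24.42 = 5.13 V.

Unloaded: 5.43 V; loaded: 5.13 V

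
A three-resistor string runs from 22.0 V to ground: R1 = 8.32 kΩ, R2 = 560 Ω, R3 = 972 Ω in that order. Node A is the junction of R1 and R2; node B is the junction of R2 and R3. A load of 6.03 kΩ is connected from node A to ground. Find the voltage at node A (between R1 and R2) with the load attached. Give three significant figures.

Below node A the series string R2+R3 = 1532 Ω sits in parallel with the 6030 Ω load: 1222 Ω.
V_A = 22.0 × 1222/(8320 + 1222) = 2.82 V.

V ≈ 2.82 V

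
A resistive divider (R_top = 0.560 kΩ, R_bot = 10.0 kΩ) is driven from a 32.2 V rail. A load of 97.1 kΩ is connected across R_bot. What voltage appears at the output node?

V_out ≈ 30.3 V

The load sits in parallel with R_bot: R_bot‖R_L = (10000 × 97100) / (10000 + 97100) = 9066 Ω.
V_out = 32.2 × 9066 / (560 + 9066) = 32.2 × 9066/9626 = 30.3 V.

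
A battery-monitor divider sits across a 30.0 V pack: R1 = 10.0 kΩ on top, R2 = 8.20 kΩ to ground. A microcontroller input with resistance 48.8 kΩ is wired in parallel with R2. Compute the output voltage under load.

V_out ≈ 12.4 V

The load sits in parallel with R2: R2‖R_L = (8.20 × 48.8) / (8.20 + 48.8) = 7.020 kΩ.
V_out = 30.0 × 7.020 / (10.0 + 7.020) = 30.0 × 7.020/17.02 = 12.4 V.
(Unloaded it would have been 13.5 V.)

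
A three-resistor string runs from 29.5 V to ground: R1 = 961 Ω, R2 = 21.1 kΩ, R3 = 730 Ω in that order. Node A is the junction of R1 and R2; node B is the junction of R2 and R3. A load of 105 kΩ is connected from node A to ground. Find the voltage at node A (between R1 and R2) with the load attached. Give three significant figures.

V ≈ 28.0 V

Below node A the series string R2+R3 = 21830 Ω sits in parallel with the 105000 Ω load: 18070 Ω.
V_A = 29.5 × 18070/(961 + 18070) = 28.0 V.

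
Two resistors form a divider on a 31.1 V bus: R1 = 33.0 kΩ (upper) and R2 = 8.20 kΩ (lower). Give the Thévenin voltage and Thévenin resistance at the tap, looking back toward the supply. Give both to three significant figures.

V_th is the open-circuit tap voltage: 31.1 × 8.20/(33.0 + 8.20) = 6.19 V.
With the supply zeroed, R1 and R2 appear in parallel from the tap: R_th = R1‖R2 = (33.0 × 8.20)/41.20 = 6.57 kΩ.

V_th = 6.19 V, R_th = 6.57 kΩ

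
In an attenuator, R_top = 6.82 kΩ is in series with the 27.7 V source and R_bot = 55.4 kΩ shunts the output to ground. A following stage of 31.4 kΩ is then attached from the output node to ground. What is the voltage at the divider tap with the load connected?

V_out ≈ 20.7 V

The load sits in parallel with R_bot: R_bot‖R_L = (55.4 × 31.4) / (55.4 + 31.4) = 20.04 kΩ.
V_out = 27.7 × 20.04 / (6.82 + 20.04) = 27.7 × 20.04/26.86 = 20.7 V.
(Unloaded it would have been 24.7 V.)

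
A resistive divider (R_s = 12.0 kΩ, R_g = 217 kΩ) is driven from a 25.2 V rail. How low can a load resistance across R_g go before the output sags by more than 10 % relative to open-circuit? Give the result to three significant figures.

Output resistance R_th = R_s‖R_g = (12.0 × 217)/229.0 = 11.37 kΩ.
The fractional drop is R_th/(R_th + R_L); requiring this ≤ 0.100 gives R_L ≥ R_th(1/0.100 − 1) = 11.37 × 9.000 = 102 kΩ.

R_L(min) ≈ 102 kΩ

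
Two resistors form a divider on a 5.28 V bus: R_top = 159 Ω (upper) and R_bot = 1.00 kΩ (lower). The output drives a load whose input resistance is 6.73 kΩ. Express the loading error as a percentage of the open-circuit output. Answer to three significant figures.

2.00 %

The divider's output (Thévenin) resistance is R_top‖R_bot = 137.2 Ω.
Fractional drop under load = R_th/(R_th + R_L) = 137.2 / (137.2 + 6730) = 0.01998.
So the output falls by 2.00 %.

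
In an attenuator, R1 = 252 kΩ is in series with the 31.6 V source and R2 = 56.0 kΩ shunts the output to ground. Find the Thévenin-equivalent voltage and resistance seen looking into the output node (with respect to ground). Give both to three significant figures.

V_th = 5.75 V, R_th = 45.8 kΩ

V_th is the open-circuit tap voltage: 31.6 × 56.0/(252 + 56.0) = 5.75 V.
With the supply zeroed, R1 and R2 appear in parallel from the tap: R_th = R1‖R2 = (252 × 56.0)/308.0 = 45.8 kΩ.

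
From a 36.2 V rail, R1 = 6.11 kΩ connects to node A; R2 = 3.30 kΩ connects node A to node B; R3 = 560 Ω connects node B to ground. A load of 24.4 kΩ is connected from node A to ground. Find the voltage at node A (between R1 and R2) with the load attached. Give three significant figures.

Below node A the series string R2+R3 = 3860 Ω sits in parallel with the 24400 Ω load: 3333 Ω.
V_A = 36.2 × 3333/(6110 + 3333) = 12.8 V.

V ≈ 12.8 V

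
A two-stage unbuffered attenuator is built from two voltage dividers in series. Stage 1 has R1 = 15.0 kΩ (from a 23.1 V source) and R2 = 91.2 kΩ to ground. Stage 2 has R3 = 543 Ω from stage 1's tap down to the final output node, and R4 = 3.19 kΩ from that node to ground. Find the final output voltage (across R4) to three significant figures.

V_out ≈ 3.81 V

Stage 2 presents R3+R4 = 3733 Ω as a load on stage 1's tap.
Stage 1's lower leg becomes R2‖(R3+R4) = 3586 Ω, so V_mid = 23.1 × 3586/18590 = 4.457 V.
Stage 2 is itself unloaded: V_out = V_mid × R4/(R3+R4) = 4.457 × 3190/3733 = 3.81 V.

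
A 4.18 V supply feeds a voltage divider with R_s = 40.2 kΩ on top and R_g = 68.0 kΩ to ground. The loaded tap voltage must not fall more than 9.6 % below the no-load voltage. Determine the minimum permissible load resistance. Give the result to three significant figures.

Output resistance R_th = R_s‖R_g = (40.2 × 68.0)/108.2 = 25.26 kΩ.
The fractional drop is R_th/(R_th + R_L); requiring this ≤ 0.0960 gives R_L ≥ R_th(1/0.0960 − 1) = 25.26 × 9.417 = 238 kΩ.

R_L(min) ≈ 238 kΩ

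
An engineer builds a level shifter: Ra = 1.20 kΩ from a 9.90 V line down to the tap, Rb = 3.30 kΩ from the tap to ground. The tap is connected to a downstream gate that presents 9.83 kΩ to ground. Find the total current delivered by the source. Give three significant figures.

Rb‖R_L = 2.471 kΩ, so the source sees Ra + Rb‖R_L = 3.671 kΩ.
I = 9.90 V / 3.671 kΩ = 2.70 mA.

I ≈ 2.70 mA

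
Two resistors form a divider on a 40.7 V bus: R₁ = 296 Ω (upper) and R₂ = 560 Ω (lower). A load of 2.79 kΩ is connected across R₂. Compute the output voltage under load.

The load sits in parallel with R₂: R₂‖R_L = (560 × 2790) / (560 + 2790) = 466.4 Ω.
V_out = 40.7 × 466.4 / (296 + 466.4) = 40.7 × 466.4/762.4 = 24.9 V.

V_out ≈ 24.9 V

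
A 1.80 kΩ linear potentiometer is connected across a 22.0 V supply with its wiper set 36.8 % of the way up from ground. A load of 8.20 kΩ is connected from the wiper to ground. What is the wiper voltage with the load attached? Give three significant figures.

V ≈ 7.70 V

The wiper splits the pot into (1−α)R = 1138 Ω above and αR = 662.4 Ω below.
Lower section ‖ load = 612.9 Ω.
V_wiper = 22.0 × 612.9/(1138 + 612.9) = 7.70 V.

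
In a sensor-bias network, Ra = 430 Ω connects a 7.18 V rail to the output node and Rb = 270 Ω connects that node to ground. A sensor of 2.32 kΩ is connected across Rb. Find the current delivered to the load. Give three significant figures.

I_L ≈ 1.11 mA

Rb‖R_L = 241.9 Ω; V_out = 7.18 × 241.9/671.9 = 2.585 V.
I_L = V_out / R_L = 2.585 / 2.32 kΩ = 1.11 mA.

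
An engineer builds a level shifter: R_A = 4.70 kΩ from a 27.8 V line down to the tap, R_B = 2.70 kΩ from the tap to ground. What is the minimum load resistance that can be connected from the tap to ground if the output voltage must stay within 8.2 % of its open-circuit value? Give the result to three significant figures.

R_L(min) ≈ 19.2 kΩ

Output resistance R_th = R_A‖R_B = (4.70 × 2.70)/7.400 = 1.715 kΩ.
The fractional drop is R_th/(R_th + R_L); requiring this ≤ 0.0820 gives R_L ≥ R_th(1/0.0820 − 1) = 1.715 × 11.20 = 19.2 kΩ.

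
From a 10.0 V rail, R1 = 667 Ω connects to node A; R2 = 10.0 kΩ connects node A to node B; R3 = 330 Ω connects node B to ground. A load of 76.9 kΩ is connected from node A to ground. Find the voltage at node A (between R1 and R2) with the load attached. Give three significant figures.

Below node A the series string R2+R3 = 10330 Ω sits in parallel with the 76900 Ω load: 9107 Ω.
V_A = 10.0 × 9107/(667 + 9107) = 9.32 V.

V ≈ 9.32 V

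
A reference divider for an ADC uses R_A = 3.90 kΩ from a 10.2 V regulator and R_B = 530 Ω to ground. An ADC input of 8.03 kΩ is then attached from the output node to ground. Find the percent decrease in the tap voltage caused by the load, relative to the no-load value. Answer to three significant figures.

The divider's output (Thévenin) resistance is R_A‖R_B = 466.6 Ω.
Fractional drop under load = R_th/(R_th + R_L) = 466.6 / (466.6 + 8030) = 0.05492.
So the output falls by 5.49 %.

5.49 %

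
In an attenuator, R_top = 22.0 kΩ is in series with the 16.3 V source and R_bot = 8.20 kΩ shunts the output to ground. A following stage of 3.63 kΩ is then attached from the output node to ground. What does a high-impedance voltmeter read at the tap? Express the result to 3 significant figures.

V_out ≈ 1.67 V

The load sits in parallel with R_bot: R_bot‖R_L = (8.20 × 3.63) / (8.20 + 3.63) = 2.516 kΩ.
V_out = 16.3 × 2.516 / (22.0 + 2.516) = 16.3 × 2.516/24.52 = 1.67 V.
(Unloaded it would have been 4.43 V.)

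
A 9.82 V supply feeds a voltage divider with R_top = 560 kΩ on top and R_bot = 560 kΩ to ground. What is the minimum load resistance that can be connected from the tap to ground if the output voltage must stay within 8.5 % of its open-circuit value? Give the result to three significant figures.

R_L(min) ≈ 3.01 MΩ

Output resistance R_th = R_top‖R_bot = (560 × 560)/1120 = 280.0 kΩ.
The fractional drop is R_th/(R_th + R_L); requiring this ≤ 0.0850 gives R_L ≥ R_th(1/0.0850 − 1) = 280.0 × 10.76 = 3.01 MΩ.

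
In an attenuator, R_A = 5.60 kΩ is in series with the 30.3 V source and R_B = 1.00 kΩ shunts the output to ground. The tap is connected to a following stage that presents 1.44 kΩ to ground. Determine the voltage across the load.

The load sits in parallel with R_B: R_B‖R_L = (1.00 × 1.44) / (1.00 + 1.44) = 0.5902 kΩ.
V_out = 30.3 × 0.5902 / (5.60 + 0.5902) = 30.3 × 0.5902/6.190 = 2.89 V.
(Unloaded it would have been 4.59 V.)

V_out ≈ 2.89 V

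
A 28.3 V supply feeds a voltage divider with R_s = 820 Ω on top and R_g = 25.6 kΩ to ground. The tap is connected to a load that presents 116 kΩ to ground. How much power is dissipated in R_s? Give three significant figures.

P ≈ 1.38 mW

Total resistance from the source is R_s + (R_g‖R_L) = 21790 Ω, so I = 28.3/21790 Ω = 1.299 mA.
P = I²·R_s = (1.299 mA)² × 820 Ω = 1.38 mW.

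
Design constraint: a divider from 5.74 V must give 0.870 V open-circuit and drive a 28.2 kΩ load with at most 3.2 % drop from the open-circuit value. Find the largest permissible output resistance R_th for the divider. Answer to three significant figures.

Loading drop = R_th/(R_th + R_L) ≤ 0.0320, so R_th ≤ R_L · ε/(1−ε) = 28.2 kΩ × 0.0320/0.9680 = 932 Ω.

R_th ≤ 932 Ω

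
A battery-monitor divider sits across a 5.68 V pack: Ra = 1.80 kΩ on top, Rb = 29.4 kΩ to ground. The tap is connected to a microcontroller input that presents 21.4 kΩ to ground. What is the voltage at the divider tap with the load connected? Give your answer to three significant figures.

V_out ≈ 4.96 V

The load sits in parallel with Rb: Rb‖R_L = (29.4 × 21.4) / (29.4 + 21.4) = 12.39 kΩ.
V_out = 5.68 × 12.39 / (1.80 + 12.39) = 5.68 × 12.39/14.19 = 4.96 V.
(Unloaded it would have been 5.35 V.)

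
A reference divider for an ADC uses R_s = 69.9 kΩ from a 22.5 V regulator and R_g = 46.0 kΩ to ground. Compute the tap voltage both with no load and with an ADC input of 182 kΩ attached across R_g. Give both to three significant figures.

Open-circuit: V = 22.5 × 46.0/(69.9 + 46.0) = 8.93 V.
With the load, R_g becomes R_g‖R_L = 36.72 kΩ, so V = 22.5 × 36.72/106.6 = 7.75 V.

Unloaded: 8.93 V; loaded: 7.75 V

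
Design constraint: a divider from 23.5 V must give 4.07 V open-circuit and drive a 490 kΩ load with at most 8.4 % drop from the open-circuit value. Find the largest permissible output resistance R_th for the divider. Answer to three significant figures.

R_th ≤ 44.9 kΩ

Loading drop = R_th/(R_th + R_L) ≤ 0.0840, so R_th ≤ R_L · ε/(1−ε) = 490 kΩ × 0.0840/0.9160 = 44.9 kΩ.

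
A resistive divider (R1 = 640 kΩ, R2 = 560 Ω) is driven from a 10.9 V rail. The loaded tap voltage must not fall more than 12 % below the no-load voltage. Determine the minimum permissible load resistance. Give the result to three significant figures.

R_L(min) ≈ 4.10 kΩ

Output resistance R_th = R1‖R2 = (640000 × 560)/640600 = 559.5 Ω.
The fractional drop is R_th/(R_th + R_L); requiring this ≤ 0.120 gives R_L ≥ R_th(1/0.120 − 1) = 559.5 × 7.333 = 4.10 kΩ.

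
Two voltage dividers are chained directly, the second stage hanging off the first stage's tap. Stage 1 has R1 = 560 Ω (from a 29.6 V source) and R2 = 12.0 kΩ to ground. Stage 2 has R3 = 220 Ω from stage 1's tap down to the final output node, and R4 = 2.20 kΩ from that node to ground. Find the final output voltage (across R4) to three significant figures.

Stage 2 presents R3+R4 = 2420 Ω as a load on stage 1's tap.
Stage 1's lower leg becomes R2‖(R3+R4) = 2014 Ω, so V_mid = 29.6 × 2014/2574 = 23.16 V.
Stage 2 is itself unloaded: V_out = V_mid × R4/(R3+R4) = 23.16 × 2200/2420 = 21.1 V.

V_out ≈ 21.1 V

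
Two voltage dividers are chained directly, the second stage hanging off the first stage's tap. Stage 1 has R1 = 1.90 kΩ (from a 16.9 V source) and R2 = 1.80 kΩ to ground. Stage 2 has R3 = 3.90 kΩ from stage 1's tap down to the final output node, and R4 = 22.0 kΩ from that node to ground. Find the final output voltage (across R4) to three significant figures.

V_out ≈ 6.74 V

Stage 2 presents R3+R4 = 25.90 kΩ as a load on stage 1's tap.
Stage 1's lower leg becomes R2‖(R3+R4) = 1.683 kΩ, so V_mid = 16.9 × 1.683/3.583 = 7.938 V.
Stage 2 is itself unloaded: V_out = V_mid × R4/(R3+R4) = 7.938 × 22.0/25.90 = 6.74 V.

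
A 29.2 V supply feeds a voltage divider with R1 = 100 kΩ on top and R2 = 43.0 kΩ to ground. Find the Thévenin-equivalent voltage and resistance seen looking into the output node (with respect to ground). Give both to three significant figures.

V_th = 8.78 V, R_th = 30.1 kΩ

V_th is the open-circuit tap voltage: 29.2 × 43.0/(100 + 43.0) = 8.78 V.
With the supply zeroed, R1 and R2 appear in parallel from the tap: R_th = R1‖R2 = (100 × 43.0)/143.0 = 30.1 kΩ.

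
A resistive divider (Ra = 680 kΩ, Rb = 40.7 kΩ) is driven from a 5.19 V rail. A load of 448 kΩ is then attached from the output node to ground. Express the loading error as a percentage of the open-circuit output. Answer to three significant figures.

7.90 %

The divider's output (Thévenin) resistance is Ra‖Rb = 38.40 kΩ.
Fractional drop under load = R_th/(R_th + R_L) = 38.40 / (38.40 + 448) = 0.07895.
So the output falls by 7.90 %.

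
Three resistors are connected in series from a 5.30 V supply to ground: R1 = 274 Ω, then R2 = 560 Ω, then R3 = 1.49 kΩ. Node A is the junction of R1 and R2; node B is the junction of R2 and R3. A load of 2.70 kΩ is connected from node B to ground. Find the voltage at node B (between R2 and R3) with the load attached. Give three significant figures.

At node B, R3 is in parallel with the load: R3‖R_L = 960.1 Ω.
Below node A the resistance is R2 + (R3‖R_L) = 1520 Ω, so V_A = 5.30 × 1520/1794 = 4.491 V.
Then V_B = V_A × (R3‖R_L)/(R2 + R3‖R_L) = 4.491 × 960.1/1520 = 2.84 V.

V ≈ 2.84 V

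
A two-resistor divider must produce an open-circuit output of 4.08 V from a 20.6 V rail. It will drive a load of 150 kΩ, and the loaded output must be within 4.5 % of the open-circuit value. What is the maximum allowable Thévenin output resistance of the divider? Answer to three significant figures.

Loading drop = R_th/(R_th + R_L) ≤ 0.0450, so R_th ≤ R_L · ε/(1−ε) = 150 kΩ × 0.0450/0.9550 = 7.07 kΩ.
(Any R1, R2 with R2/(R1+R2) = 0.198 and R1‖R2 ≤ 7.07 kΩ will meet the spec.)

R_th ≤ 7.07 kΩ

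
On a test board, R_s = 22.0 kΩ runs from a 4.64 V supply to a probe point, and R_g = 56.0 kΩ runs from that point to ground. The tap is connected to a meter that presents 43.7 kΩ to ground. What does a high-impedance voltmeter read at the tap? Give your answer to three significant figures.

V_out ≈ 2.45 V

The load sits in parallel with R_g: R_g‖R_L = (56.0 × 43.7) / (56.0 + 43.7) = 24.55 kΩ.
V_out = 4.64 × 24.55 / (22.0 + 24.55) = 4.64 × 24.55/46.55 = 2.45 V.
(Unloaded it would have been 3.33 V.)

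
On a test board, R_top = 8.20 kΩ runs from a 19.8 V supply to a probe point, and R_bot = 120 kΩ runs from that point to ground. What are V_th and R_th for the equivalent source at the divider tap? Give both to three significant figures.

V_th is the open-circuit tap voltage: 19.8 × 120/(8.20 + 120) = 18.5 V.
With the supply zeroed, R_top and R_bot appear in parallel from the tap: R_th = R_top‖R_bot = (8.20 × 120)/128.2 = 7.68 kΩ.

V_th = 18.5 V, R_th = 7.68 kΩ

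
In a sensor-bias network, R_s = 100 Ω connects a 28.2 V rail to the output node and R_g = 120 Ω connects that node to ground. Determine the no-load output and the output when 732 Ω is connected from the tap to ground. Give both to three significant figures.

Unloaded: 15.4 V; loaded: 14.3 V

Open-circuit: V = 28.2 × 120/(100 + 120) = 15.4 V.
With the load, R_g becomes R_g‖R_L = 103.1 Ω, so V = 28.2 × 103.1/203.1 = 14.3 V.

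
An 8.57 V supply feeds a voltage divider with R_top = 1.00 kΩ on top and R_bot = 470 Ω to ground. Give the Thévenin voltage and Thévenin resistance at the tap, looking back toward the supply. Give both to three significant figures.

V_th = 2.74 V, R_th = 320 Ω

V_th is the open-circuit tap voltage: 8.57 × 470/(1000 + 470) = 2.74 V.
With the supply zeroed, R_top and R_bot appear in parallel from the tap: R_th = R_top‖R_bot = (1000 × 470)/1470 = 320 Ω.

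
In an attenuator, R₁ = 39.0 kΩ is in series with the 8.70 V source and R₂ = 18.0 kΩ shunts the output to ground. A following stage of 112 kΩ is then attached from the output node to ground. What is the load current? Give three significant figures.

I_L ≈ 0.0221 mA

R₂‖R_L = 15.51 kΩ; V_out = 8.70 × 15.51/54.51 = 2.475 V.
I_L = V_out / R_L = 2.475 / 112 kΩ = 0.0221 mA.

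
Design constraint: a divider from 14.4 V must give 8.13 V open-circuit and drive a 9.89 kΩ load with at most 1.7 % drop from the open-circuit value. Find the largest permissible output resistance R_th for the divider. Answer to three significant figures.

R_th ≤ 171 Ω

Loading drop = R_th/(R_th + R_L) ≤ 0.0170, so R_th ≤ R_L · ε/(1−ε) = 9.89 kΩ × 0.0170/0.9830 = 171 Ω.
(Any R1, R2 with R2/(R1+R2) = 0.565 and R1‖R2 ≤ 171 Ω will meet the spec.)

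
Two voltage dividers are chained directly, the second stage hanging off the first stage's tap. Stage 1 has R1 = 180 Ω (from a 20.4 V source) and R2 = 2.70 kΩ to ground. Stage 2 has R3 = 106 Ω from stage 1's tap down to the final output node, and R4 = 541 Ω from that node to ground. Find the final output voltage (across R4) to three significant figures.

V_out ≈ 12.7 V

Stage 2 presents R3+R4 = 647.0 Ω as a load on stage 1's tap.
Stage 1's lower leg becomes R2‖(R3+R4) = 521.9 Ω, so V_mid = 20.4 × 521.9/701.9 = 15.17 V.
Stage 2 is itself unloaded: V_out = V_mid × R4/(R3+R4) = 15.17 × 541/647.0 = 12.7 V.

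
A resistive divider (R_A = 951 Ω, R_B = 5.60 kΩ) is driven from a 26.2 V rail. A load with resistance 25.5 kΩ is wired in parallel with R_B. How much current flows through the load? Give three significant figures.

I_L ≈ 0.851 mA

R_B‖R_L = 4592 Ω; V_out = 26.2 × 4592/5543 = 21.70 V.
I_L = V_out / R_L = 21.70 / 25.5 kΩ = 0.851 mA.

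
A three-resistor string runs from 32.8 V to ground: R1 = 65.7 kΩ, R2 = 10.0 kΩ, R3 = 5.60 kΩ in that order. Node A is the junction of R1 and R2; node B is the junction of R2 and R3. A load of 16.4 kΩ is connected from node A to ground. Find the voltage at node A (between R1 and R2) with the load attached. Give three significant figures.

Below node A the series string R2+R3 = 15.60 kΩ sits in parallel with the 16.4 kΩ load: 7.995 kΩ.
V_A = 32.8 × 7.995/(65.7 + 7.995) = 3.56 V.

V ≈ 3.56 V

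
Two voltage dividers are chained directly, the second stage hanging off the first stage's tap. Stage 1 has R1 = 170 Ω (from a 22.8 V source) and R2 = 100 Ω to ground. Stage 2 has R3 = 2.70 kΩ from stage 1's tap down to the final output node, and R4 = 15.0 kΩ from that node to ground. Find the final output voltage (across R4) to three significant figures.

Stage 2 presents R3+R4 = 17700 Ω as a load on stage 1's tap.
Stage 1's lower leg becomes R2‖(R3+R4) = 99.44 Ω, so V_mid = 22.8 × 99.44/269.4 = 8.415 V.
Stage 2 is itself unloaded: V_out = V_mid × R4/(R3+R4) = 8.415 × 15000/17700 = 7.13 V.

V_out ≈ 7.13 V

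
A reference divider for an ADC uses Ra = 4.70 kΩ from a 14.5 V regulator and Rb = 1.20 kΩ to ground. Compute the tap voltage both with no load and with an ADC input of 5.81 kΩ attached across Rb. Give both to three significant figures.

Unloaded: 2.95 V; loaded: 2.53 V

Open-circuit: V = 14.5 × 1.20/(4.70 + 1.20) = 2.95 V.
With the load, Rb becomes Rb‖R_L = 0.9946 kΩ, so V = 14.5 × 0.9946/5.695 = 2.53 V.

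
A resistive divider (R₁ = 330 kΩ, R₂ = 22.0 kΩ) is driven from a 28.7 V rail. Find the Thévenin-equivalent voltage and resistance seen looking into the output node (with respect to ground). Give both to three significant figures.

V_th is the open-circuit tap voltage: 28.7 × 22.0/(330 + 22.0) = 1.79 V.
With the supply zeroed, R₁ and R₂ appear in parallel from the tap: R_th = R₁‖R₂ = (330 × 22.0)/352.0 = 20.6 kΩ.

V_th = 1.79 V, R_th = 20.6 kΩ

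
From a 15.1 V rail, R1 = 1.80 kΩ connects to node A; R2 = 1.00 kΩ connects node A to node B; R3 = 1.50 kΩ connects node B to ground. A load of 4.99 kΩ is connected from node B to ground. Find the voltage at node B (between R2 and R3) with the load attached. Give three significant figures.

At node B, R3 is in parallel with the load: R3‖R_L = 1.153 kΩ.
Below node A the resistance is R2 + (R3‖R_L) = 2.153 kΩ, so V_A = 15.1 × 2.153/3.953 = 8.225 V.
Then V_B = V_A × (R3‖R_L)/(R2 + R3‖R_L) = 8.225 × 1.153/2.153 = 4.41 V.

V ≈ 4.41 V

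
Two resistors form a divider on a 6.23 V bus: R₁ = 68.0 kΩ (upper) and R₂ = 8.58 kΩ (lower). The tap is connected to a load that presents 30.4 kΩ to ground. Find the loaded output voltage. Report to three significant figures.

V_out ≈ 0.558 V

The load sits in parallel with R₂: R₂‖R_L = (8.58 × 30.4) / (8.58 + 30.4) = 6.691 kΩ.
V_out = 6.23 × 6.691 / (68.0 + 6.691) = 6.23 × 6.691/74.69 = 0.558 V.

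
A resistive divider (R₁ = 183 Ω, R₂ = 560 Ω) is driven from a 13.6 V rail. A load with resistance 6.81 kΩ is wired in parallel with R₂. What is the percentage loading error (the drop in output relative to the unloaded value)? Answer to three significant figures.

1.99 %

The divider's output (Thévenin) resistance is R₁‖R₂ = 137.9 Ω.
Fractional drop under load = R_th/(R_th + R_L) = 137.9 / (137.9 + 6810) = 0.01985.
So the output falls by 1.99 %.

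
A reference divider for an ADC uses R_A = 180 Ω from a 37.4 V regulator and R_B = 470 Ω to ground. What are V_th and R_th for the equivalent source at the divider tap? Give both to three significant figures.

V_th = 27.0 V, R_th = 130 Ω

V_th is the open-circuit tap voltage: 37.4 × 470/(180 + 470) = 27.0 V.
With the supply zeroed, R_A and R_B appear in parallel from the tap: R_th = R_A‖R_B = (180 × 470)/650.0 = 130 Ω.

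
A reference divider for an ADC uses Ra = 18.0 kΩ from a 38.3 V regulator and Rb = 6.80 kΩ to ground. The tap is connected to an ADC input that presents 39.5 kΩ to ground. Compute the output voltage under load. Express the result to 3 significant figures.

V_out ≈ 9.34 V

The load sits in parallel with Rb: Rb‖R_L = (6.80 × 39.5) / (6.80 + 39.5) = 5.801 kΩ.
V_out = 38.3 × 5.801 / (18.0 + 5.801) = 38.3 × 5.801/23.80 = 9.34 V.
(Unloaded it would have been 10.5 V.)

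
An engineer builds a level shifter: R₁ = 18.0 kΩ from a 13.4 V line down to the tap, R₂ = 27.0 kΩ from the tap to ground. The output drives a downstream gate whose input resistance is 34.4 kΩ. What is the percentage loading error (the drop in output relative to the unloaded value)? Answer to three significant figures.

23.9 %

Unloaded V = 13.4 × 27.0/45.00 = 8.040 V.
Loaded: R₂‖R_L = 15.13 kΩ, giving V = 13.4 × 15.13/33.13 = 6.119 V.
Drop = (8.040 − 6.119) / 8.040 = 23.9 %.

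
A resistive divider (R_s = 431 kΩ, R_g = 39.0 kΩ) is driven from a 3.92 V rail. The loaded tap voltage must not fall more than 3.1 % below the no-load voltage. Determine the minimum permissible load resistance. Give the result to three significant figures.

R_L(min) ≈ 1.12 MΩ

Output resistance R_th = R_s‖R_g = (431 × 39.0)/470.0 = 35.76 kΩ.
The fractional drop is R_th/(R_th + R_L); requiring this ≤ 0.0310 gives R_L ≥ R_th(1/0.0310 − 1) = 35.76 × 31.26 = 1.12 MΩ.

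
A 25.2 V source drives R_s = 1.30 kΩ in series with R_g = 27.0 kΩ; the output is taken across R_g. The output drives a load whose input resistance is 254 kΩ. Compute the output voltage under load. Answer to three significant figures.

V_out ≈ 23.9 V

The load sits in parallel with R_g: R_g‖R_L = (27.0 × 254) / (27.0 + 254) = 24.41 kΩ.
V_out = 25.2 × 24.41 / (1.30 + 24.41) = 25.2 × 24.41/25.71 = 23.9 V.
(Unloaded it would have been 24.0 V.)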